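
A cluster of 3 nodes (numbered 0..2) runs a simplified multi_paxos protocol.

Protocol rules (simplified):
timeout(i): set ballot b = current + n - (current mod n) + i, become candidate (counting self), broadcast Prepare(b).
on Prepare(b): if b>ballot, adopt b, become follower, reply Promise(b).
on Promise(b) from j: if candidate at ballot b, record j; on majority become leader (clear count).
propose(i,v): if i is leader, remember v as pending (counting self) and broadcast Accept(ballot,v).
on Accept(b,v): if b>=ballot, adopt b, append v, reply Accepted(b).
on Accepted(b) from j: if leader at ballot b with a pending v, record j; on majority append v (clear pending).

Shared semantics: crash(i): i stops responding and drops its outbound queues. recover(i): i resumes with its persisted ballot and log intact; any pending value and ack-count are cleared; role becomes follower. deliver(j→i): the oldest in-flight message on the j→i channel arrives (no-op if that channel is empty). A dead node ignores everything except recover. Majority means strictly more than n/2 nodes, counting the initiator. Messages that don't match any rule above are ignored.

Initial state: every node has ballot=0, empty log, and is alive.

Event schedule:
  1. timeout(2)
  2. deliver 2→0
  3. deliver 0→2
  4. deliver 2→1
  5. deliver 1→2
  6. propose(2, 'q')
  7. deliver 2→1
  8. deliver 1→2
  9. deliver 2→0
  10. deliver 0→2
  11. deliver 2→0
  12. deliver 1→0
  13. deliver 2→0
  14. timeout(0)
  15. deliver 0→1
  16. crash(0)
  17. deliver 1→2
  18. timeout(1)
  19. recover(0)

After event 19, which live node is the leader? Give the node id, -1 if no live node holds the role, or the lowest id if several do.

step 1 timeout(2): 2={cand,b=5,log=-}
step 2 deliver 2→0: 0={foll,b=5,log=-}
step 3 deliver 0→2: 2={lead,b=5,log=-}
step 4 deliver 2→1: 1={foll,b=5,log=-}
step 5 deliver 1→2: —
step 6 propose(2,'q'): —
step 7 deliver 2→1: 1={foll,b=5,log=q}
step 8 deliver 1→2: 2={lead,b=5,log=q}
step 9 deliver 2→0: 0={foll,b=5,log=q}
step 10 deliver 0→2: —
step 11 deliver 2→0: —
step 12 deliver 1→0: —
step 13 deliver 2→0: —
step 14 timeout(0): 0={cand,b=6,log=q}
step 15 deliver 0→1: 1={foll,b=6,log=q}
step 16 crash(0): 0={✗cand,b=6,log=q}
step 17 deliver 1→2: —
step 18 timeout(1): 1={cand,b=10,log=q}
step 19 recover(0): 0={foll,b=6,log=q}

2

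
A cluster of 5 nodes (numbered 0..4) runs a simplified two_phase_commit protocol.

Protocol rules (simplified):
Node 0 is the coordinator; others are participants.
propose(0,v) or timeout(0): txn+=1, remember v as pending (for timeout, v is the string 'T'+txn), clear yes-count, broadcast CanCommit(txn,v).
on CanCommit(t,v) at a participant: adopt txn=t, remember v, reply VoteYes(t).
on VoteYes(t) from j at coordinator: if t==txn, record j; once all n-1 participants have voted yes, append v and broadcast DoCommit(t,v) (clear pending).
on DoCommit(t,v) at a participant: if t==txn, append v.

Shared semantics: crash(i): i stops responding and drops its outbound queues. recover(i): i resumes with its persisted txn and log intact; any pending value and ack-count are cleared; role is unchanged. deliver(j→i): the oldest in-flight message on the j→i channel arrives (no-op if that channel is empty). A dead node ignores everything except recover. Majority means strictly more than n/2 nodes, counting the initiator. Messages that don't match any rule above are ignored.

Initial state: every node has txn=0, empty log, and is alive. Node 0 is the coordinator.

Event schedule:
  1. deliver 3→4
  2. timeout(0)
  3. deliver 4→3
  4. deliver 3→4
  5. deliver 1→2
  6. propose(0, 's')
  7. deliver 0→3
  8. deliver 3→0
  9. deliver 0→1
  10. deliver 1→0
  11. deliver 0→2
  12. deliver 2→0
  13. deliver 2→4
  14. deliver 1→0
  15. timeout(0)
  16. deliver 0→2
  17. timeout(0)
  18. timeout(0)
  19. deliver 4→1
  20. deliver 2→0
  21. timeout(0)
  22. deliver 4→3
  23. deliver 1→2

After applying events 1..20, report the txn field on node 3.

e1 deliver 3→4: ·
e2 timeout(0): 0[coor,t=1,-]
e3 deliver 4→3: ·
e4 deliver 3→4: ·
e5 deliver 1→2: ·
e6 propose(0,'s'): 0[coor,t=2,-]
e7 deliver 0→3: 3[part,t=1,-]
e8 deliver 3→0: ·
e9 deliver 0→1: 1[part,t=1,-]
e10 deliver 1→0: ·
e11 deliver 0→2: 2[part,t=1,-]
e12 deliver 2→0: ·
e13 deliver 2→4: ·
e14 deliver 1→0: ·
e15 timeout(0): 0[coor,t=3,-]
e16 deliver 0→2: 2[part,t=2,-]
e17 timeout(0): 0[coor,t=4,-]
e18 timeout(0): 0[coor,t=5,-]
e19 deliver 4→1: ·
e20 deliver 2→0: ·

1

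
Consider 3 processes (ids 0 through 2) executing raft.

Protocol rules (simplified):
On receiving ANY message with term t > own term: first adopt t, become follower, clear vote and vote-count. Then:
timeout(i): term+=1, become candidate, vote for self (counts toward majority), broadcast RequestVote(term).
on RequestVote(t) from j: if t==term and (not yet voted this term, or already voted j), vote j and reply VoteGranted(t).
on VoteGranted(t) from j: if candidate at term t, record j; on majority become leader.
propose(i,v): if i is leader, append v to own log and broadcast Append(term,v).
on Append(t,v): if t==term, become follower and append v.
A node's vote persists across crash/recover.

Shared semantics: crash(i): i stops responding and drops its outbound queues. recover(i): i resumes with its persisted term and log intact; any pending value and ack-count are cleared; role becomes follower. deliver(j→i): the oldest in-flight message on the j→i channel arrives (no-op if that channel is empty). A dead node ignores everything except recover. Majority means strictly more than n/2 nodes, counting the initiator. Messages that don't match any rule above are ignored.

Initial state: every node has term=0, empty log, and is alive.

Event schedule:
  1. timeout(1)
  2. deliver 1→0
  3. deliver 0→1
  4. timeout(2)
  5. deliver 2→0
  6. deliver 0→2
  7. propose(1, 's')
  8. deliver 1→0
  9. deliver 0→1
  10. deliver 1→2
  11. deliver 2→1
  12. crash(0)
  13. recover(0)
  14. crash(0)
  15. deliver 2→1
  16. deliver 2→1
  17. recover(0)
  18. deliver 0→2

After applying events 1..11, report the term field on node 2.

1

[1] timeout(1) → N1(cand t1 [-])
[2] deliver 1→0 → N0(foll t1 [-])
[3] deliver 0→1 → N1(lead t1 [-])
[4] timeout(2) → N2(cand t1 [-])
[5] deliver 2→0 → ∅
[6] deliver 0→2 → ∅
[7] propose(1,'s') → N1(lead t1 [s])
[8] deliver 1→0 → N0(foll t1 [s])
[9] deliver 0→1 → ∅
[10] deliver 1→2 → ∅
[11] deliver 2→1 → ∅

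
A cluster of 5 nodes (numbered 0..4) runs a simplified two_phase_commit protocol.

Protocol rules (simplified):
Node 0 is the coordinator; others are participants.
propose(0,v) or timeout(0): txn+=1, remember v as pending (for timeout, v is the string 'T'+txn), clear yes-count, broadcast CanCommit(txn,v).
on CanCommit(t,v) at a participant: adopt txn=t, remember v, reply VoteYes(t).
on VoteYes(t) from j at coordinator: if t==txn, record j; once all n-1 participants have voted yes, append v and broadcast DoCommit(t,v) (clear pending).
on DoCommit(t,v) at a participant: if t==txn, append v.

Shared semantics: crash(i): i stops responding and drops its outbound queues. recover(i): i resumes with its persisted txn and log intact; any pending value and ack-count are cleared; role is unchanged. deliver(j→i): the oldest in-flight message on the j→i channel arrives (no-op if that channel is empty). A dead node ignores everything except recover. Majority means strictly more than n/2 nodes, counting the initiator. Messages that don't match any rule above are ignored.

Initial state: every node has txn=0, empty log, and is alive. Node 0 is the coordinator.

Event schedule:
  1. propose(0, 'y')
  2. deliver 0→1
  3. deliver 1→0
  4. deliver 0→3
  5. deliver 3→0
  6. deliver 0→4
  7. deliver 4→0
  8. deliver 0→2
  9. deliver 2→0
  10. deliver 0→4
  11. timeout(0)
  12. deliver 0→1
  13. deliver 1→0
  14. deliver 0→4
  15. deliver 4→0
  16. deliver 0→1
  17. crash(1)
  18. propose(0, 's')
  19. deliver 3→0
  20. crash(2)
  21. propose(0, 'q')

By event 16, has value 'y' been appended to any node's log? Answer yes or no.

after 1 — propose(0,'y'): n0:coor/t1/[-]
after 2 — deliver 0→1: n1:part/t1/[-]
after 3 — deliver 1→0: ·
after 4 — deliver 0→3: n3:part/t1/[-]
after 5 — deliver 3→0: ·
after 6 — deliver 0→4: n4:part/t1/[-]
after 7 — deliver 4→0: ·
after 8 — deliver 0→2: n2:part/t1/[-]
after 9 — deliver 2→0: n0:coor/t1/[y]
after 10 — deliver 0→4: n4:part/t1/[y]
after 11 — timeout(0): n0:coor/t2/[y]
after 12 — deliver 0→1: n1:part/t1/[y]
after 13 — deliver 1→0: ·
after 14 — deliver 0→4: n4:part/t2/[y]
after 15 — deliver 4→0: ·
after 16 — deliver 0→1: n1:part/t2/[y]

yes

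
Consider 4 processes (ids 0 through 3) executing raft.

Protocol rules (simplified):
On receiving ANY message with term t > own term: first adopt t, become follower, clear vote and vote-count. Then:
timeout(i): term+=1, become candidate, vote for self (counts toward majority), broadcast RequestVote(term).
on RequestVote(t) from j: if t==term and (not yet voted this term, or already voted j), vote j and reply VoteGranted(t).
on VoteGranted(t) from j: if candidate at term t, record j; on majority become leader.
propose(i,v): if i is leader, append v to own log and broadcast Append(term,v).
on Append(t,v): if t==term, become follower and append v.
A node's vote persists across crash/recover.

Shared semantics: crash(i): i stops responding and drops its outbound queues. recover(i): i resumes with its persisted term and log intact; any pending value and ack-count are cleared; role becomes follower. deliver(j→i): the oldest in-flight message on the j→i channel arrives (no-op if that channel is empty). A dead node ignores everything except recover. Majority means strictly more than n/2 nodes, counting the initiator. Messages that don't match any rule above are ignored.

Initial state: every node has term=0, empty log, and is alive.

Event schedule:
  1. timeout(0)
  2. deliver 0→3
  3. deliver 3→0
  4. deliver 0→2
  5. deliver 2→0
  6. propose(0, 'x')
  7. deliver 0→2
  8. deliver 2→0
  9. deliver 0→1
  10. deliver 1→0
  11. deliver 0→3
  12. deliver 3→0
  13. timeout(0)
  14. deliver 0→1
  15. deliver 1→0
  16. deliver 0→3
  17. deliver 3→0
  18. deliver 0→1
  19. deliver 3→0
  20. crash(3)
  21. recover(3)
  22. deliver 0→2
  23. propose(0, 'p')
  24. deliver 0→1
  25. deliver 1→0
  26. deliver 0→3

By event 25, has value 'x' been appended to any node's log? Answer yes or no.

yes

step 1 timeout(0): 0={cand,t=1,log=-}
step 2 deliver 0→3: 3={foll,t=1,log=-}
step 3 deliver 3→0: —
step 4 deliver 0→2: 2={foll,t=1,log=-}
step 5 deliver 2→0: 0={lead,t=1,log=-}
step 6 propose(0,'x'): 0={lead,t=1,log=x}
step 7 deliver 0→2: 2={foll,t=1,log=x}
step 8 deliver 2→0: —
step 9 deliver 0→1: 1={foll,t=1,log=-}
step 10 deliver 1→0: —
step 11 deliver 0→3: 3={foll,t=1,log=x}
step 12 deliver 3→0: —
step 13 timeout(0): 0={cand,t=2,log=x}
step 14 deliver 0→1: 1={foll,t=1,log=x}
step 15 deliver 1→0: —
step 16 deliver 0→3: 3={foll,t=2,log=x}
step 17 deliver 3→0: —
step 18 deliver 0→1: 1={foll,t=2,log=x}
step 19 deliver 3→0: —
step 20 crash(3): 3={✗foll,t=2,log=x}
step 21 recover(3): 3={foll,t=2,log=x}
step 22 deliver 0→2: 2={foll,t=2,log=x}
step 23 propose(0,'p'): —
step 24 deliver 0→1: —
step 25 deliver 1→0: 0={lead,t=2,log=x}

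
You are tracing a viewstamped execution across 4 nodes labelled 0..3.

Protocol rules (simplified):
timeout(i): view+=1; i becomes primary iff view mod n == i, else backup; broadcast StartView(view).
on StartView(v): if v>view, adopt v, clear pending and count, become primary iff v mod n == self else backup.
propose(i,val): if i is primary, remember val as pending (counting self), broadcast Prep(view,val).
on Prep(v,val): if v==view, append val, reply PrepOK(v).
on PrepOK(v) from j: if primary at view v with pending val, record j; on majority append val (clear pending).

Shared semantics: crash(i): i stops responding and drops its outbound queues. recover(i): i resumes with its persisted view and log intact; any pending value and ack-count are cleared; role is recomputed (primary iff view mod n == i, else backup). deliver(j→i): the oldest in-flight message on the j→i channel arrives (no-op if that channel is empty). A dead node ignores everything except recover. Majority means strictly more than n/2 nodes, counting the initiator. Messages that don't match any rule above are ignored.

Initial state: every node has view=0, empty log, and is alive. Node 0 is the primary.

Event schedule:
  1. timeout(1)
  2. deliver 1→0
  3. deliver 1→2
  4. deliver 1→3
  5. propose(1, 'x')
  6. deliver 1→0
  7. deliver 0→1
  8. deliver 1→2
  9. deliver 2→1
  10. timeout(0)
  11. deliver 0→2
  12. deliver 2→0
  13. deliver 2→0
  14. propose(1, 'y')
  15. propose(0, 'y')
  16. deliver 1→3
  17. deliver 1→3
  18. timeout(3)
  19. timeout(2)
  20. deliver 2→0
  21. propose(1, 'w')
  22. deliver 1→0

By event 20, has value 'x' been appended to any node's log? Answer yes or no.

yes

step 1 timeout(1): 1={prim,v=1,log=-}
step 2 deliver 1→0: 0={back,v=1,log=-}
step 3 deliver 1→2: 2={back,v=1,log=-}
step 4 deliver 1→3: 3={back,v=1,log=-}
step 5 propose(1,'x'): —
step 6 deliver 1→0: 0={back,v=1,log=x}
step 7 deliver 0→1: —
step 8 deliver 1→2: 2={back,v=1,log=x}
step 9 deliver 2→1: 1={prim,v=1,log=x}
step 10 timeout(0): 0={back,v=2,log=x}
step 11 deliver 0→2: 2={prim,v=2,log=x}
step 12 deliver 2→0: —
step 13 deliver 2→0: —
step 14 propose(1,'y'): —
step 15 propose(0,'y'): —
step 16 deliver 1→3: 3={back,v=1,log=x}
step 17 deliver 1→3: 3={back,v=1,log=x,y}
step 18 timeout(3): 3={back,v=2,log=x,y}
step 19 timeout(2): 2={back,v=3,log=x}
step 20 deliver 2→0: 0={back,v=3,log=x}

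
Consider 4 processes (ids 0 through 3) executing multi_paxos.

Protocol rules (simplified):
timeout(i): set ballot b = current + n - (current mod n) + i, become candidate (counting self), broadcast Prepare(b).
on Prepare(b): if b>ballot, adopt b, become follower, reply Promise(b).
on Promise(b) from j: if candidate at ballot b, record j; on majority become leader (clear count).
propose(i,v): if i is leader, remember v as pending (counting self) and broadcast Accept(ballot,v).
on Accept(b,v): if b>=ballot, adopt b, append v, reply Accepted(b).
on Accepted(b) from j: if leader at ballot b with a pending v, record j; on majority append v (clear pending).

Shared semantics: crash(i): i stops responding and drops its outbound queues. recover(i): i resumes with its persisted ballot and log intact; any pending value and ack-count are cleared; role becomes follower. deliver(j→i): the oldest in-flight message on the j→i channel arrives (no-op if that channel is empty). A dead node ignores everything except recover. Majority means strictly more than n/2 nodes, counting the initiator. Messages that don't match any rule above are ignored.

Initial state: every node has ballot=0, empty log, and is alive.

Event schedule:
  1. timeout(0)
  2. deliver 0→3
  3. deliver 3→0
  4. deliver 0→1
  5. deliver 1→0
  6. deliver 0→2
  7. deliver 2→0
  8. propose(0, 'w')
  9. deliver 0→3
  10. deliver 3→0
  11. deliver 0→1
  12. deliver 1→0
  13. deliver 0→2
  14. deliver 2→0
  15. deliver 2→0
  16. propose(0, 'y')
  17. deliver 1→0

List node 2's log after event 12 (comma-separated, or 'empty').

after 1 — timeout(0): n0:cand/b4/[-]
after 2 — deliver 0→3: n3:foll/b4/[-]
after 3 — deliver 3→0: ·
after 4 — deliver 0→1: n1:foll/b4/[-]
after 5 — deliver 1→0: n0:lead/b4/[-]
after 6 — deliver 0→2: n2:foll/b4/[-]
after 7 — deliver 2→0: ·
after 8 — propose(0,'w'): ·
after 9 — deliver 0→3: n3:foll/b4/[w]
after 10 — deliver 3→0: ·
after 11 — deliver 0→1: n1:foll/b4/[w]
after 12 — deliver 1→0: n0:lead/b4/[w]

empty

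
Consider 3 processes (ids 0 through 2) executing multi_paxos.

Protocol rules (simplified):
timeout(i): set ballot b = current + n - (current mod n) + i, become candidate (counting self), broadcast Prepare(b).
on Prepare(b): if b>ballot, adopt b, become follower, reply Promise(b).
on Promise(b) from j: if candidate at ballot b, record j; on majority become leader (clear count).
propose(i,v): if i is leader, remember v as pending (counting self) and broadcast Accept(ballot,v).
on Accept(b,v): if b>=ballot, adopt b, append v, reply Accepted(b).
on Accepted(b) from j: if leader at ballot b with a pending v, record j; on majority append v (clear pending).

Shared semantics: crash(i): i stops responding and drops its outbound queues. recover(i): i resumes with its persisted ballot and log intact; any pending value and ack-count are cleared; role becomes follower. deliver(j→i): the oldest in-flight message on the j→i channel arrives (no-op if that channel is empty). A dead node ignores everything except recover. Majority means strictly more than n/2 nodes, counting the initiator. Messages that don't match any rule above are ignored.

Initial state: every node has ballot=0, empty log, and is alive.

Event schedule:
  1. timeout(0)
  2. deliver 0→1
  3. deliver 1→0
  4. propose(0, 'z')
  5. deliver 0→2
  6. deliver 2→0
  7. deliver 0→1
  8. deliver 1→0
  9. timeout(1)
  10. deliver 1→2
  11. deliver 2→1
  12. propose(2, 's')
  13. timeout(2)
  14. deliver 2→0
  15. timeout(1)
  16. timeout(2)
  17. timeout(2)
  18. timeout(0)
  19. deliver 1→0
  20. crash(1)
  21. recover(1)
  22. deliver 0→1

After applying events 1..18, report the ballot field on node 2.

17

1. timeout(0):  <0:cand b3 ->
2. deliver 0→1:  <1:foll b3 ->
3. deliver 1→0:  <0:lead b3 ->
4. propose(0,'z'):  nop
5. deliver 0→2:  <2:foll b3 ->
6. deliver 2→0:  nop
7. deliver 0→1:  <1:foll b3 z>
8. deliver 1→0:  <0:lead b3 z>
9. timeout(1):  <1:cand b7 z>
10. deliver 1→2:  <2:foll b7 ->
11. deliver 2→1:  <1:lead b7 z>
12. propose(2,'s'):  nop
13. timeout(2):  <2:cand b11 ->
14. deliver 2→0:  <0:foll b11 z>
15. timeout(1):  <1:cand b10 z>
16. timeout(2):  <2:cand b14 ->
17. timeout(2):  <2:cand b17 ->
18. timeout(0):  <0:cand b12 z>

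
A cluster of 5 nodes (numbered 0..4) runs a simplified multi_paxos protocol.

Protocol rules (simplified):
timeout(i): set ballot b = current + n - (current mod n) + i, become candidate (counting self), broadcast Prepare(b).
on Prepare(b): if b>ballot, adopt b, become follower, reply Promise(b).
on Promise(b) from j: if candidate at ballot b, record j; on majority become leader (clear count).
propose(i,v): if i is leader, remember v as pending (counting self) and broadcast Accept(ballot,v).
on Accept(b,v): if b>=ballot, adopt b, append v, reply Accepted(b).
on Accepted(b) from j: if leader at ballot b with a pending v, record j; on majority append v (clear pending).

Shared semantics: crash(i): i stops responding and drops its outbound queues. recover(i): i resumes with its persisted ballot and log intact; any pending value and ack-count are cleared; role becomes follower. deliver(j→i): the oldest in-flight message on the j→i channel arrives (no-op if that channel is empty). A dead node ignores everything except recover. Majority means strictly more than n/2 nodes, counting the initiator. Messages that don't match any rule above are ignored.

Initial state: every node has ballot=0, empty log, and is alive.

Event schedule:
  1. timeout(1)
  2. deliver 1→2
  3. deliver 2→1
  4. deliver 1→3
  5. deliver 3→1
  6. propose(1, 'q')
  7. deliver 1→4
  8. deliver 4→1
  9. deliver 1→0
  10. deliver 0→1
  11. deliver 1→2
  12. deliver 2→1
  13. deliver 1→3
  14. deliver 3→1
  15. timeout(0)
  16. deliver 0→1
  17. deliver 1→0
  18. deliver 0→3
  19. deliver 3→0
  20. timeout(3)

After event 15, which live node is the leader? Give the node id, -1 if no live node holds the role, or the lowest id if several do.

1

after 1 — timeout(1): n1:cand/b6/[-]
after 2 — deliver 1→2: n2:foll/b6/[-]
after 3 — deliver 2→1: ·
after 4 — deliver 1→3: n3:foll/b6/[-]
after 5 — deliver 3→1: n1:lead/b6/[-]
after 6 — propose(1,'q'): ·
after 7 — deliver 1→4: n4:foll/b6/[-]
after 8 — deliver 4→1: ·
after 9 — deliver 1→0: n0:foll/b6/[-]
after 10 — deliver 0→1: ·
after 11 — deliver 1→2: n2:foll/b6/[q]
after 12 — deliver 2→1: ·
after 13 — deliver 1→3: n3:foll/b6/[q]
after 14 — deliver 3→1: n1:lead/b6/[q]
after 15 — timeout(0): n0:cand/b10/[-]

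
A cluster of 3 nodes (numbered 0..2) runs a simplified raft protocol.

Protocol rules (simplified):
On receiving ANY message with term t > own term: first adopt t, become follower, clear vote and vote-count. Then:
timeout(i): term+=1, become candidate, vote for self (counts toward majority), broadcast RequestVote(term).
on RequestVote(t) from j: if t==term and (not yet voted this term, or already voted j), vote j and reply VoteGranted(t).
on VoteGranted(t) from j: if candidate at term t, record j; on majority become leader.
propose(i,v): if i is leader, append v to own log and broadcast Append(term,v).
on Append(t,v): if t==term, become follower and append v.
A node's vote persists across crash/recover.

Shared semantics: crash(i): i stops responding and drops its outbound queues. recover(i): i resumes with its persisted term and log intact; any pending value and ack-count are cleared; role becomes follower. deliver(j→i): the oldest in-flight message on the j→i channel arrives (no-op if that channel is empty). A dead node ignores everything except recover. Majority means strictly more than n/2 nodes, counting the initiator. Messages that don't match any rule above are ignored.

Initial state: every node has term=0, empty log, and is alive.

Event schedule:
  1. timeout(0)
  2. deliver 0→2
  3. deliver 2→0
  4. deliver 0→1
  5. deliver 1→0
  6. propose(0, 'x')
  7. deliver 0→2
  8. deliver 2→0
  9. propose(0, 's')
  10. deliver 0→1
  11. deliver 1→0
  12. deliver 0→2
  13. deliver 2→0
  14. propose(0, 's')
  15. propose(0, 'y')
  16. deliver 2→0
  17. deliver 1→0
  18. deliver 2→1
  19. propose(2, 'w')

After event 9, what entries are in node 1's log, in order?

empty

after 1 — timeout(0): n0:cand/t1/[-]
after 2 — deliver 0→2: n2:foll/t1/[-]
after 3 — deliver 2→0: n0:lead/t1/[-]
after 4 — deliver 0→1: n1:foll/t1/[-]
after 5 — deliver 1→0: ·
after 6 — propose(0,'x'): n0:lead/t1/[x]
after 7 — deliver 0→2: n2:foll/t1/[x]
after 8 — deliver 2→0: ·
after 9 — propose(0,'s'): n0:lead/t1/[x,s]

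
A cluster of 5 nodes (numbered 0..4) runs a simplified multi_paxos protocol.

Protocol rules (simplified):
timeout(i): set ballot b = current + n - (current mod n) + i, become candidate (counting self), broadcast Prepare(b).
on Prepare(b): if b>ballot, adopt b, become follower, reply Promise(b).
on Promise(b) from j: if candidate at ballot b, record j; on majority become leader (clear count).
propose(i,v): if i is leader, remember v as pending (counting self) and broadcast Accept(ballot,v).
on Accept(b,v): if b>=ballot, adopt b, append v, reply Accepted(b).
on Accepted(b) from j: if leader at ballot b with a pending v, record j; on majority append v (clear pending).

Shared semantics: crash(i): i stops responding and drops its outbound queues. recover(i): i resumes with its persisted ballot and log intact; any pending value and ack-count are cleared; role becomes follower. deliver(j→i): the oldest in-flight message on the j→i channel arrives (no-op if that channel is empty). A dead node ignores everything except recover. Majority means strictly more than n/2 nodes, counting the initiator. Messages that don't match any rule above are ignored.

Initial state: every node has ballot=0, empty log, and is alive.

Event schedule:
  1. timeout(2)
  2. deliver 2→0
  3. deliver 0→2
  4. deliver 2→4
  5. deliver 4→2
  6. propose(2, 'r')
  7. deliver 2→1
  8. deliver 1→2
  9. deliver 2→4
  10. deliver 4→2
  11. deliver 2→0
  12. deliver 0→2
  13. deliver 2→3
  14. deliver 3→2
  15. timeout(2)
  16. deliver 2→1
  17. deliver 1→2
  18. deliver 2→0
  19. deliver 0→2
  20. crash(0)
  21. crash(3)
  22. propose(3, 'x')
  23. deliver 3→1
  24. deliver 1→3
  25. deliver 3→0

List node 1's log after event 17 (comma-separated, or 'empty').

r

e1 timeout(2): 2[cand,b=7,-]
e2 deliver 2→0: 0[foll,b=7,-]
e3 deliver 0→2: ·
e4 deliver 2→4: 4[foll,b=7,-]
e5 deliver 4→2: 2[lead,b=7,-]
e6 propose(2,'r'): ·
e7 deliver 2→1: 1[foll,b=7,-]
e8 deliver 1→2: ·
e9 deliver 2→4: 4[foll,b=7,r]
e10 deliver 4→2: ·
e11 deliver 2→0: 0[foll,b=7,r]
e12 deliver 0→2: 2[lead,b=7,r]
e13 deliver 2→3: 3[foll,b=7,-]
e14 deliver 3→2: ·
e15 timeout(2): 2[cand,b=12,r]
e16 deliver 2→1: 1[foll,b=7,r]
e17 deliver 1→2: ·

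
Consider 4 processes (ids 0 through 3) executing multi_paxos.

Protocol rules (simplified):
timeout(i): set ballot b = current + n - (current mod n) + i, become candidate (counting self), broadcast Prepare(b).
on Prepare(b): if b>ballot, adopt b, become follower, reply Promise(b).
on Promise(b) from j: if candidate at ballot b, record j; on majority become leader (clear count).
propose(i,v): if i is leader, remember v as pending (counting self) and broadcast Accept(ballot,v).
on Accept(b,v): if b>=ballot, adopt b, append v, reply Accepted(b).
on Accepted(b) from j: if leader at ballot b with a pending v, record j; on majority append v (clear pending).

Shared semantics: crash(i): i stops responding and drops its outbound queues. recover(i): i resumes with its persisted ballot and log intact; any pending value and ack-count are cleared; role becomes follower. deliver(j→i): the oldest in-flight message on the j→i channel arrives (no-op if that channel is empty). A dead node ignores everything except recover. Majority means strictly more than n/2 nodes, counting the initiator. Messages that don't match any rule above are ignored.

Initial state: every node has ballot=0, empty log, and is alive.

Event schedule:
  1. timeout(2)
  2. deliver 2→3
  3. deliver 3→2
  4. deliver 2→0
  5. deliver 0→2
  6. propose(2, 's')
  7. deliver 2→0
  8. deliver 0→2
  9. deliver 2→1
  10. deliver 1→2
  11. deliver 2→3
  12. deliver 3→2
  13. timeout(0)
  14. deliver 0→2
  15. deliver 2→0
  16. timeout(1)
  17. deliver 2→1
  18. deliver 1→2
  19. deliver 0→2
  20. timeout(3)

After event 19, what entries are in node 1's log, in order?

e1 timeout(2): 2[cand,b=6,-]
e2 deliver 2→3: 3[foll,b=6,-]
e3 deliver 3→2: ·
e4 deliver 2→0: 0[foll,b=6,-]
e5 deliver 0→2: 2[lead,b=6,-]
e6 propose(2,'s'): ·
e7 deliver 2→0: 0[foll,b=6,s]
e8 deliver 0→2: ·
e9 deliver 2→1: 1[foll,b=6,-]
e10 deliver 1→2: ·
e11 deliver 2→3: 3[foll,b=6,s]
e12 deliver 3→2: 2[lead,b=6,s]
e13 timeout(0): 0[cand,b=8,s]
e14 deliver 0→2: 2[foll,b=8,s]
e15 deliver 2→0: ·
e16 timeout(1): 1[cand,b=9,-]
e17 deliver 2→1: ·
e18 deliver 1→2: 2[foll,b=9,s]
e19 deliver 0→2: ·

empty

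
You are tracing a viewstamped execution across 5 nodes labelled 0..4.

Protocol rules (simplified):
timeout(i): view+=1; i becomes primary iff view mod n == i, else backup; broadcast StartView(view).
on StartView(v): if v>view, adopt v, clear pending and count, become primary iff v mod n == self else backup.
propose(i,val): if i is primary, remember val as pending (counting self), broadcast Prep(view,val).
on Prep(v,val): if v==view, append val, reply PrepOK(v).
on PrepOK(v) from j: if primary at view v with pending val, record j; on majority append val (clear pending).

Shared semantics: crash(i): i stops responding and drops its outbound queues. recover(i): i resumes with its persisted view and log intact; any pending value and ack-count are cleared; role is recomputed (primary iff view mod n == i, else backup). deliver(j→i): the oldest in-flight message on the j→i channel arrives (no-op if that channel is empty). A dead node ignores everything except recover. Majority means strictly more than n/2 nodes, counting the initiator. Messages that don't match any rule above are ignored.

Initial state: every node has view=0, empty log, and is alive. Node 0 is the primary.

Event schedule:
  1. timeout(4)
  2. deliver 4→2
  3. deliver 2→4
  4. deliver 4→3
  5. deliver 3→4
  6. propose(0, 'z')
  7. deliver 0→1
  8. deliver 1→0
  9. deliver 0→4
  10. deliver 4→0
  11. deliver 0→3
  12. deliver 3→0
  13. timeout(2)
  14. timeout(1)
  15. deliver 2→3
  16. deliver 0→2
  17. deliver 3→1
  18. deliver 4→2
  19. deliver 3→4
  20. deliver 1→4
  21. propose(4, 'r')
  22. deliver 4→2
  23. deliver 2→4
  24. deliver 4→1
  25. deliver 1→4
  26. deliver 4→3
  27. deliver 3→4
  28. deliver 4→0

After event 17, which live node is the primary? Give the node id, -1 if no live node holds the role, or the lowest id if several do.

1

after 1 — timeout(4): n4:back/v1/[-]
after 2 — deliver 4→2: n2:back/v1/[-]
after 3 — deliver 2→4: ·
after 4 — deliver 4→3: n3:back/v1/[-]
after 5 — deliver 3→4: ·
after 6 — propose(0,'z'): ·
after 7 — deliver 0→1: n1:back/v0/[z]
after 8 — deliver 1→0: ·
after 9 — deliver 0→4: ·
after 10 — deliver 4→0: n0:back/v1/[-]
after 11 — deliver 0→3: ·
after 12 — deliver 3→0: ·
after 13 — timeout(2): n2:prim/v2/[-]
after 14 — timeout(1): n1:prim/v1/[z]
after 15 — deliver 2→3: n3:back/v2/[-]
after 16 — deliver 0→2: ·
after 17 — deliver 3→1: ·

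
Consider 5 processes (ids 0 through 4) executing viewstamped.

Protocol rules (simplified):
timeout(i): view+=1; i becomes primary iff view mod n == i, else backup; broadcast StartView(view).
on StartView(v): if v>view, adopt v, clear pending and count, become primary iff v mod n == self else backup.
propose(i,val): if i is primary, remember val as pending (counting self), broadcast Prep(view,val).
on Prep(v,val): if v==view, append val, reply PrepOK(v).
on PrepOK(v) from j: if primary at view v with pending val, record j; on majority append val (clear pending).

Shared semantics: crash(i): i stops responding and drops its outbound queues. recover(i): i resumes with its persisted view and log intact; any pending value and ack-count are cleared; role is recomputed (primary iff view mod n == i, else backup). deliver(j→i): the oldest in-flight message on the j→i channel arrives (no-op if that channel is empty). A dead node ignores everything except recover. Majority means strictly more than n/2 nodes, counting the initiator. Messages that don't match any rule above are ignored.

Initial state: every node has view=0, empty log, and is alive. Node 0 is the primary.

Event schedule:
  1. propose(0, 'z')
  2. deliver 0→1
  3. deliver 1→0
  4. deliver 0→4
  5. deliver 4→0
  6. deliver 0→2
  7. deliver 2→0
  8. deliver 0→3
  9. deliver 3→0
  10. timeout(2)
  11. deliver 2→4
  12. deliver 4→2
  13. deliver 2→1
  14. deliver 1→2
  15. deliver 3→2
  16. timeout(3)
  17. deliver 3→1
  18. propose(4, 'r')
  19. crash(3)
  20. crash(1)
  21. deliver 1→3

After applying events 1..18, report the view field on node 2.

1

1. propose(0,'z'):  nop
2. deliver 0→1:  <1:back v0 z>
3. deliver 1→0:  nop
4. deliver 0→4:  <4:back v0 z>
5. deliver 4→0:  <0:prim v0 z>
6. deliver 0→2:  <2:back v0 z>
7. deliver 2→0:  nop
8. deliver 0→3:  <3:back v0 z>
9. deliver 3→0:  nop
10. timeout(2):  <2:back v1 z>
11. deliver 2→4:  <4:back v1 z>
12. deliver 4→2:  nop
13. deliver 2→1:  <1:prim v1 z>
14. deliver 1→2:  nop
15. deliver 3→2:  nop
16. timeout(3):  <3:back v1 z>
17. deliver 3→1:  nop
18. propose(4,'r'):  nop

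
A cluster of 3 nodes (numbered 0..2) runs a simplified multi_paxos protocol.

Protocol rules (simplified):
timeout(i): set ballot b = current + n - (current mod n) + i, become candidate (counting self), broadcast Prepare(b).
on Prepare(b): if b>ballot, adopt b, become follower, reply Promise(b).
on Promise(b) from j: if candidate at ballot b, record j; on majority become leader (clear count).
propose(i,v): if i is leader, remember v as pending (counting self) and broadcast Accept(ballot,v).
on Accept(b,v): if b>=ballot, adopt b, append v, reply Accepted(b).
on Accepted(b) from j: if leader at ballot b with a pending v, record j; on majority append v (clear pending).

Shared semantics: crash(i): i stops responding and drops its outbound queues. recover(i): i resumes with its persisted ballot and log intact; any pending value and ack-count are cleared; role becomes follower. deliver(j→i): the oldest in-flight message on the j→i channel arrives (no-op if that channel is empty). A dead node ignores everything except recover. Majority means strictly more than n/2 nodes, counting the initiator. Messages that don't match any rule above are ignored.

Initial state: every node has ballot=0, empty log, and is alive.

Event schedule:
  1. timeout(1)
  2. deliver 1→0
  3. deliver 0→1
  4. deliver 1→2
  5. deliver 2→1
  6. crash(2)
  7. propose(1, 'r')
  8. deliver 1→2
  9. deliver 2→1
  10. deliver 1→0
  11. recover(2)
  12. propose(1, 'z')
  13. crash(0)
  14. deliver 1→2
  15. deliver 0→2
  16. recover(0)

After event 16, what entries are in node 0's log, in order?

r

1. timeout(1):  <1:cand b4 ->
2. deliver 1→0:  <0:foll b4 ->
3. deliver 0→1:  <1:lead b4 ->
4. deliver 1→2:  <2:foll b4 ->
5. deliver 2→1:  nop
6. crash(2):  <2:✗foll b4 ->
7. propose(1,'r'):  nop
8. deliver 1→2:  nop
9. deliver 2→1:  nop
10. deliver 1→0:  <0:foll b4 r>
11. recover(2):  <2:foll b4 ->
12. propose(1,'z'):  nop
13. crash(0):  <0:✗foll b4 r>
14. deliver 1→2:  <2:foll b4 r>
15. deliver 0→2:  nop
16. recover(0):  <0:foll b4 r>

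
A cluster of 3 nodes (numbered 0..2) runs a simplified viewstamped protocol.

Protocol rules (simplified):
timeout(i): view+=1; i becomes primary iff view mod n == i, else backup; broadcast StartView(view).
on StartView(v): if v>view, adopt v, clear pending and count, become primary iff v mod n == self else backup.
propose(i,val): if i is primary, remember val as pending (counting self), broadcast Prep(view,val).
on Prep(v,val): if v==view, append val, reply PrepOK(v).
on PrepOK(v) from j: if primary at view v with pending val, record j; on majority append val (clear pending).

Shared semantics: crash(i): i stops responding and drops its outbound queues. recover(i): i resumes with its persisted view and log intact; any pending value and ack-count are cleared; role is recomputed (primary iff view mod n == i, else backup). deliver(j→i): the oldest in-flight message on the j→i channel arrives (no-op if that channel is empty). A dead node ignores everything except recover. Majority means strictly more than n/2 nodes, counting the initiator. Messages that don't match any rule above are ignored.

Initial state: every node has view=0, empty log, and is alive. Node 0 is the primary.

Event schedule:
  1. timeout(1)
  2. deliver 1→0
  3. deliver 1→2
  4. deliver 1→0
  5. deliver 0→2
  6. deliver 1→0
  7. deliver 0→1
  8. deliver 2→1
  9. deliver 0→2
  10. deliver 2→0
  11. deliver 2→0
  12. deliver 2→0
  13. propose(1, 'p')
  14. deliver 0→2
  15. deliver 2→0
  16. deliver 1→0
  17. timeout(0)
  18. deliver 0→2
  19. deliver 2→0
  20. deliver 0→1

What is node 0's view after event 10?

[1] timeout(1) → N1(prim v1 [-])
[2] deliver 1→0 → N0(back v1 [-])
[3] deliver 1→2 → N2(back v1 [-])
[4] deliver 1→0 → ∅
[5] deliver 0→2 → ∅
[6] deliver 1→0 → ∅
[7] deliver 0→1 → ∅
[8] deliver 2→1 → ∅
[9] deliver 0→2 → ∅
[10] deliver 2→0 → ∅

1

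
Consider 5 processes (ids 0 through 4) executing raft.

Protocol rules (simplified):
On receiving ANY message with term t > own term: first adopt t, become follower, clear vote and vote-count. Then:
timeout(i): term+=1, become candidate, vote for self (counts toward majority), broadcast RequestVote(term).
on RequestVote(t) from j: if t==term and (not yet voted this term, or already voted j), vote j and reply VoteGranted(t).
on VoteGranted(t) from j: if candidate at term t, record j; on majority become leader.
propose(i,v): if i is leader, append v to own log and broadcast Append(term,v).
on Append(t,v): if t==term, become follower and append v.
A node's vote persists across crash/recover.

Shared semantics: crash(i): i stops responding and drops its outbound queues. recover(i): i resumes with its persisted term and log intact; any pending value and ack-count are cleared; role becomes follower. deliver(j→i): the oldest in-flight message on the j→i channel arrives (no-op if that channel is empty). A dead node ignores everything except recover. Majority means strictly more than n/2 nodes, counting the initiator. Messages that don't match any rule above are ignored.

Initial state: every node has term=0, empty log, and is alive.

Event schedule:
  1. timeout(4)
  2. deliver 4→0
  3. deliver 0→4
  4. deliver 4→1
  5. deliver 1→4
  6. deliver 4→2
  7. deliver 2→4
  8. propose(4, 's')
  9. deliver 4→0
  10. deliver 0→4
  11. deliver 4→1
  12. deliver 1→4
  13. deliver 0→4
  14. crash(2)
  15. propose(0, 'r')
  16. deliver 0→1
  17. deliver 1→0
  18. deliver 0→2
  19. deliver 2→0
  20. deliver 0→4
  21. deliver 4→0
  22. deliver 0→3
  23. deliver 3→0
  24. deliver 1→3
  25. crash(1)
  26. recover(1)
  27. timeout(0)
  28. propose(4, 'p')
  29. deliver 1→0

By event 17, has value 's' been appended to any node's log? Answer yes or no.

e1 timeout(4): 4[cand,t=1,-]
e2 deliver 4→0: 0[foll,t=1,-]
e3 deliver 0→4: ·
e4 deliver 4→1: 1[foll,t=1,-]
e5 deliver 1→4: 4[lead,t=1,-]
e6 deliver 4→2: 2[foll,t=1,-]
e7 deliver 2→4: ·
e8 propose(4,'s'): 4[lead,t=1,s]
e9 deliver 4→0: 0[foll,t=1,s]
e10 deliver 0→4: ·
e11 deliver 4→1: 1[foll,t=1,s]
e12 deliver 1→4: ·
e13 deliver 0→4: ·
e14 crash(2): 2[✗foll,t=1,-]
e15 propose(0,'r'): ·
e16 deliver 0→1: ·
e17 deliver 1→0: ·

yes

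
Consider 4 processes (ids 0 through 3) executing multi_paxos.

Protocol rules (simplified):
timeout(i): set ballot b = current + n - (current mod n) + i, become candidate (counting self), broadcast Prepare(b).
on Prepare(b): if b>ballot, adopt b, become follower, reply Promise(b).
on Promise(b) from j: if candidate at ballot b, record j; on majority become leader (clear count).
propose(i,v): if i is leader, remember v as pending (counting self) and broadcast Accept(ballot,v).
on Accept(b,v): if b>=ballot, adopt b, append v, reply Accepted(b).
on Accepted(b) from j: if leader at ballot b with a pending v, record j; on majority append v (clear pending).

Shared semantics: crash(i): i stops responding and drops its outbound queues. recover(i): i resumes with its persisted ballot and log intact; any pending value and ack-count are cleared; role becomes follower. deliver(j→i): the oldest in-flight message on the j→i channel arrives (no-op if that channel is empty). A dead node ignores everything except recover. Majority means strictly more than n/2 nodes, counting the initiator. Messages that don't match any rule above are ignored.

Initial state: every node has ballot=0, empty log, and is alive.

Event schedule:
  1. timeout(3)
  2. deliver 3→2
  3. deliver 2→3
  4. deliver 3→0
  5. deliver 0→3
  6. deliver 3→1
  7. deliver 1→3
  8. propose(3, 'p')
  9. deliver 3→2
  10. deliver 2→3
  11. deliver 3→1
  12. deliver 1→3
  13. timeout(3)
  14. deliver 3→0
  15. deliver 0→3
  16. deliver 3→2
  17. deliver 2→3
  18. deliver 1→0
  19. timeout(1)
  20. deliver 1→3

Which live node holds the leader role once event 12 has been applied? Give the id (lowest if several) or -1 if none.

step 1 timeout(3): 3={cand,b=7,log=-}
step 2 deliver 3→2: 2={foll,b=7,log=-}
step 3 deliver 2→3: —
step 4 deliver 3→0: 0={foll,b=7,log=-}
step 5 deliver 0→3: 3={lead,b=7,log=-}
step 6 deliver 3→1: 1={foll,b=7,log=-}
step 7 deliver 1→3: —
step 8 propose(3,'p'): —
step 9 deliver 3→2: 2={foll,b=7,log=p}
step 10 deliver 2→3: —
step 11 deliver 3→1: 1={foll,b=7,log=p}
step 12 deliver 1→3: 3={lead,b=7,log=p}

3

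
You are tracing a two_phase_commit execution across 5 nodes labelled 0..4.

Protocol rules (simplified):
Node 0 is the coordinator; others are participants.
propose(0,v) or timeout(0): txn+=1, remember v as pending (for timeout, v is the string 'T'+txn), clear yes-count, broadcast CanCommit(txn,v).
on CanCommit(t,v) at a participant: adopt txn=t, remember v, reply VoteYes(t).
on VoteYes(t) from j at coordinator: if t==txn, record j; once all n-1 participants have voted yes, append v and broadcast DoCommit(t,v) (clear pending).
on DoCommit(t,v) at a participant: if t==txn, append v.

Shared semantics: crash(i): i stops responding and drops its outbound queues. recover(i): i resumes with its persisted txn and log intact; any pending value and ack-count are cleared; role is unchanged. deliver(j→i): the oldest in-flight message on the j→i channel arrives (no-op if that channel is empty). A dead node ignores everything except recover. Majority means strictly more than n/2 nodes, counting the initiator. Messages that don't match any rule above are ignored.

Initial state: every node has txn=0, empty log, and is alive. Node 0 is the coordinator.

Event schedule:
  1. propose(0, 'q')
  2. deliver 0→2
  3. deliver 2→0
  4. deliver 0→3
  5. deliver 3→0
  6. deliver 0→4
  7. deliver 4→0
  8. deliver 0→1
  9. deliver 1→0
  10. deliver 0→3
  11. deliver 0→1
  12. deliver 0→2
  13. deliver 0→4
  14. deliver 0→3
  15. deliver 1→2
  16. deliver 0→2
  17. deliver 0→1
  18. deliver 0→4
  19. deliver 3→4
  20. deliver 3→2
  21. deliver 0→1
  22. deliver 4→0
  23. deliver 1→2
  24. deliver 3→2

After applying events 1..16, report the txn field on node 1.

1

step 1 propose(0,'q'): 0={coor,t=1,log=-}
step 2 deliver 0→2: 2={part,t=1,log=-}
step 3 deliver 2→0: —
step 4 deliver 0→3: 3={part,t=1,log=-}
step 5 deliver 3→0: —
step 6 deliver 0→4: 4={part,t=1,log=-}
step 7 deliver 4→0: —
step 8 deliver 0→1: 1={part,t=1,log=-}
step 9 deliver 1→0: 0={coor,t=1,log=q}
step 10 deliver 0→3: 3={part,t=1,log=q}
step 11 deliver 0→1: 1={part,t=1,log=q}
step 12 deliver 0→2: 2={part,t=1,log=q}
step 13 deliver 0→4: 4={part,t=1,log=q}
step 14 deliver 0→3: —
step 15 deliver 1→2: —
step 16 deliver 0→2: —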